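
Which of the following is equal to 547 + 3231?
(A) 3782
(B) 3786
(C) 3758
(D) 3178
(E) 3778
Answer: E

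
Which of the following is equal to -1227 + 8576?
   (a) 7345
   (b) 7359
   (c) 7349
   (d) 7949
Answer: c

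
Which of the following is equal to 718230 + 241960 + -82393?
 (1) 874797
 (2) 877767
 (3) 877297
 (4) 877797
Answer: 4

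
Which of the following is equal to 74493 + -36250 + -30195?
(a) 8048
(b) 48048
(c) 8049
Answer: a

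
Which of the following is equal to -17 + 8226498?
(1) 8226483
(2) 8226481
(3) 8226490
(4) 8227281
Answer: 2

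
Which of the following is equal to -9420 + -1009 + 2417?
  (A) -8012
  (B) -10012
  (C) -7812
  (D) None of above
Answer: A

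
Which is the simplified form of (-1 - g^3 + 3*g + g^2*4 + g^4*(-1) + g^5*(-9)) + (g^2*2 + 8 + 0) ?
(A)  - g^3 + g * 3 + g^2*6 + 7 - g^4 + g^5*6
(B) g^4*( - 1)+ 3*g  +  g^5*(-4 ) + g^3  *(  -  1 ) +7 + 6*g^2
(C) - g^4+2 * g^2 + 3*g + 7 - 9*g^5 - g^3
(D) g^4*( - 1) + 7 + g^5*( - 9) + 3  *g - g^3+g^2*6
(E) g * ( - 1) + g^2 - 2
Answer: D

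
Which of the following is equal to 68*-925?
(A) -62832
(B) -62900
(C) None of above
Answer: B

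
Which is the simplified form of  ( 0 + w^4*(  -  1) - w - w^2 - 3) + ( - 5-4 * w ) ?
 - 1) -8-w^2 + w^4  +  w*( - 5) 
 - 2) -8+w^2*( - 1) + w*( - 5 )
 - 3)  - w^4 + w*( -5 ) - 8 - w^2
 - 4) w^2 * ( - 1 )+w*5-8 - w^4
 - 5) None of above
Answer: 3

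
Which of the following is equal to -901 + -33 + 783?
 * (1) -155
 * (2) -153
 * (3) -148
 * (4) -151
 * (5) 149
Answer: 4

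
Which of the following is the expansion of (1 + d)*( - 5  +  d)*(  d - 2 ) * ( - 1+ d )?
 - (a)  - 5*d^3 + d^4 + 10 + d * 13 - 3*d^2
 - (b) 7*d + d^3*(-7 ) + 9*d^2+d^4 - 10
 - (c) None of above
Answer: b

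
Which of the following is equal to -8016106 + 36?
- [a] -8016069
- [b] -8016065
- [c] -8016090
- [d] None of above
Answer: d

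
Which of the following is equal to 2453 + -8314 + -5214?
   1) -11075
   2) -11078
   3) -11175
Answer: 1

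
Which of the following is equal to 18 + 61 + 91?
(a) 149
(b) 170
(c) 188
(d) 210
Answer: b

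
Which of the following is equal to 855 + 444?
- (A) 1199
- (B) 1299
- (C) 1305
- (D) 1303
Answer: B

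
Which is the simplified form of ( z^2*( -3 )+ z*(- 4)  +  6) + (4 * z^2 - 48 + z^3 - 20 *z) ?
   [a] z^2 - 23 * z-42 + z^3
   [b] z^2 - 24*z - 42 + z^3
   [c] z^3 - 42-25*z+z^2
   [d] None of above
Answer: b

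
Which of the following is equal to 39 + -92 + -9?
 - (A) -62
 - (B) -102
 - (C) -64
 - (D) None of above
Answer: A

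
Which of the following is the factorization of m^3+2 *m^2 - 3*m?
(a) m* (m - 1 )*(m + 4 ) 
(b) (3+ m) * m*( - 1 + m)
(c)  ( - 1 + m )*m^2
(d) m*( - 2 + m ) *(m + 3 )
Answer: b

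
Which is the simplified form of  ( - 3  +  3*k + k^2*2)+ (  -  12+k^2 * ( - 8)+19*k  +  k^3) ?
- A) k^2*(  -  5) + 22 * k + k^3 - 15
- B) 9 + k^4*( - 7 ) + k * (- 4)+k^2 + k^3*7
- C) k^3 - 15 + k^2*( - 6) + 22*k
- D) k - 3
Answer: C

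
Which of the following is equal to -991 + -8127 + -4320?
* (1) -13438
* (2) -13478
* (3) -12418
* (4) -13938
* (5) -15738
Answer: 1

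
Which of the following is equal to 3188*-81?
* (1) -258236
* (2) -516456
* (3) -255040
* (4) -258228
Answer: 4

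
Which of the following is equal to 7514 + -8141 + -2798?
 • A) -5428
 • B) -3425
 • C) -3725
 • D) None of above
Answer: B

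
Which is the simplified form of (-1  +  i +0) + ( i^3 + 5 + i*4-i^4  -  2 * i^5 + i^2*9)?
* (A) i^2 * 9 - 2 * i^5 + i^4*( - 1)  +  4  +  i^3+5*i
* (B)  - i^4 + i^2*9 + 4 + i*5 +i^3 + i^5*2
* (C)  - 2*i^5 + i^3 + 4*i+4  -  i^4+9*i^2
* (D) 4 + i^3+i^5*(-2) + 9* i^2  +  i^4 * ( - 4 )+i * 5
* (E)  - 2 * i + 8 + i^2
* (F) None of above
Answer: A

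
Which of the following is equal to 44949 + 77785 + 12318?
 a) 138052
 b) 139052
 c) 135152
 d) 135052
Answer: d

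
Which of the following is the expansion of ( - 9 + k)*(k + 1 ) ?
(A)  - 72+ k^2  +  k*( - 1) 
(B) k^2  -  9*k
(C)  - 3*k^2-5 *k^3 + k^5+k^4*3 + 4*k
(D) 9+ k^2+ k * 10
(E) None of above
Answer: E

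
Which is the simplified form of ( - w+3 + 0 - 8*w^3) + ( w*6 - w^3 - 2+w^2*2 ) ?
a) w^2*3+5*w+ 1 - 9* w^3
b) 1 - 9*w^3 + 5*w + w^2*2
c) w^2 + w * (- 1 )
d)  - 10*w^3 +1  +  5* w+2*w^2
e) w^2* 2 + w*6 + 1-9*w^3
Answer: b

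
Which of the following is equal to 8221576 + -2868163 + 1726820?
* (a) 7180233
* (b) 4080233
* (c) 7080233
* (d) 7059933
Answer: c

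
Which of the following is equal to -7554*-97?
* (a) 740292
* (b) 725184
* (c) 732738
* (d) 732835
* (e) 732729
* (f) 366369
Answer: c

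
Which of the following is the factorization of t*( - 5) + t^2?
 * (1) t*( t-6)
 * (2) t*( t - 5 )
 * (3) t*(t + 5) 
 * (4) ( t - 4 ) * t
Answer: 2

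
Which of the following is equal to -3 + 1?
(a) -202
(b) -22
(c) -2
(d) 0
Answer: c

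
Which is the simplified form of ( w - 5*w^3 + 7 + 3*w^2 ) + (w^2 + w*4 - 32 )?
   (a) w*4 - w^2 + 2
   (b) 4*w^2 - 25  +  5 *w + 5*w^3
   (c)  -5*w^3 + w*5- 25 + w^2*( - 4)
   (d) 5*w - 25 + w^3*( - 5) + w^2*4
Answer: d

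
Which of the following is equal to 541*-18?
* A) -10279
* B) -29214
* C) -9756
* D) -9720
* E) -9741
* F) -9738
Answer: F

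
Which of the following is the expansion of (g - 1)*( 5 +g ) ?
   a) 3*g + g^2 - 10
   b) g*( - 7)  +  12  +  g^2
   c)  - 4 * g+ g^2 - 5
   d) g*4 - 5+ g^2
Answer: d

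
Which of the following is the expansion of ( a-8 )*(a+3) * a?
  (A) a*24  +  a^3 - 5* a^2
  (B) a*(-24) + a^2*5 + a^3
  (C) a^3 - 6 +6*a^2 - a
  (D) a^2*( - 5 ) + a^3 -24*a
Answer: D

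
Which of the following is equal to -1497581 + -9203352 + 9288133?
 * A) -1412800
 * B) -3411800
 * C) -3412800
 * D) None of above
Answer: A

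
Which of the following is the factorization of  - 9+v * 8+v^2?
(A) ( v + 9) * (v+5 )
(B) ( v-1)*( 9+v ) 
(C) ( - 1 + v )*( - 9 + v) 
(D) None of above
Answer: B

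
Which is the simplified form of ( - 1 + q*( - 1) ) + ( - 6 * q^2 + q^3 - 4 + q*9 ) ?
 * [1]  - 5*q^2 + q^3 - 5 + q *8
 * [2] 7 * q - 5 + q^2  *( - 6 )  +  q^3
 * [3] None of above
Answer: 3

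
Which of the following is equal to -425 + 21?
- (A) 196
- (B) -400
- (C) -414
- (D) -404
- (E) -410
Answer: D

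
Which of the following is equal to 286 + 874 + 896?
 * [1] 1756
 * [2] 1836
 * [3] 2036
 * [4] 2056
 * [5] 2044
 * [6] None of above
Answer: 4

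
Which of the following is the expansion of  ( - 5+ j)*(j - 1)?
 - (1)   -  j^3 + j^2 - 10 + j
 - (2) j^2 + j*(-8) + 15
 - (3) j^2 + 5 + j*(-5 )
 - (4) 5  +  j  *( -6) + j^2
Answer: 4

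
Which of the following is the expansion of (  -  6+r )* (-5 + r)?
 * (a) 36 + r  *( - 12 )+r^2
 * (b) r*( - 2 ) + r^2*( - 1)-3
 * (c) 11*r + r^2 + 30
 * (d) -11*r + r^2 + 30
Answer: d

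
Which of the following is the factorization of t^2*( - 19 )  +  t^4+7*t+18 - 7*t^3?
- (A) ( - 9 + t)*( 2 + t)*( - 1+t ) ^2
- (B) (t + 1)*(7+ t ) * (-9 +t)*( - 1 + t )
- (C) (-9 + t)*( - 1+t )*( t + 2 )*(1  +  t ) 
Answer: C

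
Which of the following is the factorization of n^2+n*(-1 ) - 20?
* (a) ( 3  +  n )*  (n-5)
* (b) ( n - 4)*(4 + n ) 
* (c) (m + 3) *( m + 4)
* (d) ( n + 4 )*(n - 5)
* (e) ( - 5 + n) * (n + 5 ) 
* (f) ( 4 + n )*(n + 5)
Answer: d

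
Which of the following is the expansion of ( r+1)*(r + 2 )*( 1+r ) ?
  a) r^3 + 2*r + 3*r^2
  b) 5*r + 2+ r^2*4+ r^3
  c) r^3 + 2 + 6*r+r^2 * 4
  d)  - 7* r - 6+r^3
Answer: b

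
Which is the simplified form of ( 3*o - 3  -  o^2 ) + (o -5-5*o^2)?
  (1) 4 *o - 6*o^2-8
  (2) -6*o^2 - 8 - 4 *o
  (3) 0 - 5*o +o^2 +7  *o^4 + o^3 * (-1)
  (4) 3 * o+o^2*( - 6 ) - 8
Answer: 1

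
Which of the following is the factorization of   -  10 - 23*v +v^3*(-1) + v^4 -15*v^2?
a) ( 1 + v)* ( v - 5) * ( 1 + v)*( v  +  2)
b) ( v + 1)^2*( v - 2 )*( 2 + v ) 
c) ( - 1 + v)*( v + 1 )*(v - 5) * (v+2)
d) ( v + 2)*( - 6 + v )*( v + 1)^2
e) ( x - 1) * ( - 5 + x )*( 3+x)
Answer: a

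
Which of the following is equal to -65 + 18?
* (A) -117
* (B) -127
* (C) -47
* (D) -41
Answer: C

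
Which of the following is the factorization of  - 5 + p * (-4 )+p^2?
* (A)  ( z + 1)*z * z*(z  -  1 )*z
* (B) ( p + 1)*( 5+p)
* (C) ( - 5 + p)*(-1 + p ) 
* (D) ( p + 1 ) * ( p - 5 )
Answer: D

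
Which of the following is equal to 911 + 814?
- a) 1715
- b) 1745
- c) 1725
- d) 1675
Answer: c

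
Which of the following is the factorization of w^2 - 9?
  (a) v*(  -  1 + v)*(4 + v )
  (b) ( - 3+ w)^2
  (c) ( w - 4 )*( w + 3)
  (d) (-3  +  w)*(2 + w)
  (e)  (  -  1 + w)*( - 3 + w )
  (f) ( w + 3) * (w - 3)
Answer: f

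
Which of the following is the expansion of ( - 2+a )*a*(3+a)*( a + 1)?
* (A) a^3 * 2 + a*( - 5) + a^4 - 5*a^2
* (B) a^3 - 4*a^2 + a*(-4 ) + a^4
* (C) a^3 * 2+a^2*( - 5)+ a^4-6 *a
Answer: C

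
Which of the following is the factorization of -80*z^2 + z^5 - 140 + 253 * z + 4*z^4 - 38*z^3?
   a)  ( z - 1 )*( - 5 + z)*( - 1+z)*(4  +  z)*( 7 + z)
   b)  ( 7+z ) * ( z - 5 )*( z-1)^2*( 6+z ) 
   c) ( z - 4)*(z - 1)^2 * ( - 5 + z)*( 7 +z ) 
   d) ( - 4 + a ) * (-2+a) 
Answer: a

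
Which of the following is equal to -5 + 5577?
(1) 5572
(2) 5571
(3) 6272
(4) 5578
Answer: 1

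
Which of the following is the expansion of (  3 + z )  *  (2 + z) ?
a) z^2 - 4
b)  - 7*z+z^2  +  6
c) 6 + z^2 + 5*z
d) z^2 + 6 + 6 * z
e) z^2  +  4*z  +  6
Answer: c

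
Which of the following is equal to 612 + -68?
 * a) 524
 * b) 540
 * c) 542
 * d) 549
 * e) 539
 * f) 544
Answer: f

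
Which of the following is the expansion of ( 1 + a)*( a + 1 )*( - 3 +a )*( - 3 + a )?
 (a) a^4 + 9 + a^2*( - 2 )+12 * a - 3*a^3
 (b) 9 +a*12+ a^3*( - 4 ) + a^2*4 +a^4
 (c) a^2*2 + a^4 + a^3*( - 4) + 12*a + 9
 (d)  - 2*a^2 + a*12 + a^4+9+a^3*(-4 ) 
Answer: d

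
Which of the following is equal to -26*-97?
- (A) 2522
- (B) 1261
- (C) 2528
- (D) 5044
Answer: A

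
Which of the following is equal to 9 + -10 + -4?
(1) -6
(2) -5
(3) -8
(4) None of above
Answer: 2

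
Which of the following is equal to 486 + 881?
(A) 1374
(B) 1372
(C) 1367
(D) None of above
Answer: C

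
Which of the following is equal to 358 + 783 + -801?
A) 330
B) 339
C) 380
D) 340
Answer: D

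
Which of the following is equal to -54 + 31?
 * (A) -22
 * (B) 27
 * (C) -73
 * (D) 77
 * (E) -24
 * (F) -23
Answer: F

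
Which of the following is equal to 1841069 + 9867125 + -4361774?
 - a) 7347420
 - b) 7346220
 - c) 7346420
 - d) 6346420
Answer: c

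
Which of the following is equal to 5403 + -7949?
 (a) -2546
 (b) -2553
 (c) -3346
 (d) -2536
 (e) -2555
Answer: a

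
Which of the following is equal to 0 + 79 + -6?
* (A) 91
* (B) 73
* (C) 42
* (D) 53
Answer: B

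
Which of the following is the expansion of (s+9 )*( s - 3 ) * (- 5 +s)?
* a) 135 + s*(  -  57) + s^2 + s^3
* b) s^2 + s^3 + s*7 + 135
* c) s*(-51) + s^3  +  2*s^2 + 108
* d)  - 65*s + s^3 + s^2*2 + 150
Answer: a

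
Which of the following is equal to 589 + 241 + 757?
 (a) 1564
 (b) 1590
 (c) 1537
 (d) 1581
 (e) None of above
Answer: e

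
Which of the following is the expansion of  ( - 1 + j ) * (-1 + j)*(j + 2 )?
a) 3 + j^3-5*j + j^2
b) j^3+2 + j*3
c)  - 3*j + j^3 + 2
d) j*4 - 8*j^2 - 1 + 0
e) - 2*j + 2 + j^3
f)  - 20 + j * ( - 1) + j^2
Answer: c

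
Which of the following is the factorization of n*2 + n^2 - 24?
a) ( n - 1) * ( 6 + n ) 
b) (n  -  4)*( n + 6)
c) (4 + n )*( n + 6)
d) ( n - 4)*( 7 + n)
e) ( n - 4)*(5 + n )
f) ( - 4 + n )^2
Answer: b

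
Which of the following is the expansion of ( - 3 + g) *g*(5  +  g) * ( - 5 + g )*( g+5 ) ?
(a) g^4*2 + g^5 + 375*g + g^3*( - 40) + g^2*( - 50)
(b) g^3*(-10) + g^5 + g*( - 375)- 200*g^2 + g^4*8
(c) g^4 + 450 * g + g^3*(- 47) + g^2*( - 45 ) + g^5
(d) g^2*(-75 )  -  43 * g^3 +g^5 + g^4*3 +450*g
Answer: a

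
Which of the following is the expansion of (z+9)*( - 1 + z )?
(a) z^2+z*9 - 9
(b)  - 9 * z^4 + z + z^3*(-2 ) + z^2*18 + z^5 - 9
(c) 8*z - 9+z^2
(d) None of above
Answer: c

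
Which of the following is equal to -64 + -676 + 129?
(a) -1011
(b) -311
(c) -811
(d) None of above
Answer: d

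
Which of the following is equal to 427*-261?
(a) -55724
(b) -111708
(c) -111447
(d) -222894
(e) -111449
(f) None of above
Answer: c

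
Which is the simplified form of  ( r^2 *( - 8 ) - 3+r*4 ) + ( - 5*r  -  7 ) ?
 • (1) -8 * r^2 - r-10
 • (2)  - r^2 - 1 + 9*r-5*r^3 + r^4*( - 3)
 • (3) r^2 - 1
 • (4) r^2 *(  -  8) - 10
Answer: 1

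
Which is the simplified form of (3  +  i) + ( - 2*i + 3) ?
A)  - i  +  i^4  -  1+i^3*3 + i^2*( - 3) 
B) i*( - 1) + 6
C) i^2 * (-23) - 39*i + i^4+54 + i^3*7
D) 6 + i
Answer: B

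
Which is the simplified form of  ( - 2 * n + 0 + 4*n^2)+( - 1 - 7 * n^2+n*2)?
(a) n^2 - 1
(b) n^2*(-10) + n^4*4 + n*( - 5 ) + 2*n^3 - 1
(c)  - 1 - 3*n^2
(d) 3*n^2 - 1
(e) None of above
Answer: c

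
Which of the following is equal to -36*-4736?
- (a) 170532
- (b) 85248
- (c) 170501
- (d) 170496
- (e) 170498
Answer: d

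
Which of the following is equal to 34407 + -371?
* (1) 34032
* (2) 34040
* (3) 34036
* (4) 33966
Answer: 3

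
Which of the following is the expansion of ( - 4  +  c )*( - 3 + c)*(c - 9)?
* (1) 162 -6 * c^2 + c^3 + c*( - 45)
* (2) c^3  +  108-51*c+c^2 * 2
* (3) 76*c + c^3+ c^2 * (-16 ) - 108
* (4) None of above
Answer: 4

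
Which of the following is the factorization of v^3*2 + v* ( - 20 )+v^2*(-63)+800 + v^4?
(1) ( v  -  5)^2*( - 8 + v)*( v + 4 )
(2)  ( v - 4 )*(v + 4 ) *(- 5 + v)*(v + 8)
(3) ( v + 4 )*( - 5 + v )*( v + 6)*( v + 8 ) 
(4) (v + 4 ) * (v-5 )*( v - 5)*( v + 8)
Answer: 4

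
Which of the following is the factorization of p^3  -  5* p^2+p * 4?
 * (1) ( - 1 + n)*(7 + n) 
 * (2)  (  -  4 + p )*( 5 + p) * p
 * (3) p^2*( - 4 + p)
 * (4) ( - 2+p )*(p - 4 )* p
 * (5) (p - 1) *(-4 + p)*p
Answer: 5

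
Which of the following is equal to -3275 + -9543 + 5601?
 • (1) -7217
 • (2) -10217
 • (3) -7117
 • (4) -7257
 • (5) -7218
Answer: 1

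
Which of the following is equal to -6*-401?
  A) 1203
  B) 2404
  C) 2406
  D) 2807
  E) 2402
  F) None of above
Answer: C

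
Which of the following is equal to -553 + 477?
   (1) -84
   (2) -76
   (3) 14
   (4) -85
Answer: 2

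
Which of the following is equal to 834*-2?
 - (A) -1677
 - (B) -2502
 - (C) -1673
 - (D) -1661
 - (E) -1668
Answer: E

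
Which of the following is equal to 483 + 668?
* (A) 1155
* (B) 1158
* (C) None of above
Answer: C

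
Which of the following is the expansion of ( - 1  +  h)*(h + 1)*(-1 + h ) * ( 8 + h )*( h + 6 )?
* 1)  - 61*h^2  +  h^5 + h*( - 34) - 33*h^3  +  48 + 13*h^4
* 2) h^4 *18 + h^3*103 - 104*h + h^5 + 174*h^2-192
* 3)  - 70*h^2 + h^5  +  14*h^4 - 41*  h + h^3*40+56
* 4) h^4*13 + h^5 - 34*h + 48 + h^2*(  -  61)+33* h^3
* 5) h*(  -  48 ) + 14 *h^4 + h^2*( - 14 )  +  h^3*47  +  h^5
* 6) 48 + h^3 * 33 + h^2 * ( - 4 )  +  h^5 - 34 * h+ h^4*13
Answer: 4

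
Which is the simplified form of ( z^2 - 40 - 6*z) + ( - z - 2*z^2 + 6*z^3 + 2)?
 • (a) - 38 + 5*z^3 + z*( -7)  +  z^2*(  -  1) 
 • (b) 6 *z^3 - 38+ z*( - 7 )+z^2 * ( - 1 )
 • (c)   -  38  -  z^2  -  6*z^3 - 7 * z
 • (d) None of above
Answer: b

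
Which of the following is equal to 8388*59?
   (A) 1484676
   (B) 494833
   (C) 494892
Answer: C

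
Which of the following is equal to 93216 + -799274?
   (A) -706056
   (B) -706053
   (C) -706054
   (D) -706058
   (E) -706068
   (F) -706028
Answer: D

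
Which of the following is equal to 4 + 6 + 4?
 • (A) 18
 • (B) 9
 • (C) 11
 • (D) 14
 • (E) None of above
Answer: D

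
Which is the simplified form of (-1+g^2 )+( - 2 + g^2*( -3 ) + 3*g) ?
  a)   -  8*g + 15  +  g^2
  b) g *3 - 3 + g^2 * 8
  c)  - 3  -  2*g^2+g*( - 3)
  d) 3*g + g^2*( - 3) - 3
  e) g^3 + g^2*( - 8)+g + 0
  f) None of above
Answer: f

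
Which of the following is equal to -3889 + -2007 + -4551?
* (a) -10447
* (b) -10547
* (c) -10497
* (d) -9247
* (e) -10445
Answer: a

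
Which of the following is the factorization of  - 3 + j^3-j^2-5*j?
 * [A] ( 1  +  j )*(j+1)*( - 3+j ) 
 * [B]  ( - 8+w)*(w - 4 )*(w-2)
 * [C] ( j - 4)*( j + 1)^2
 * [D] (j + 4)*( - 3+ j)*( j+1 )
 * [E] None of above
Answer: A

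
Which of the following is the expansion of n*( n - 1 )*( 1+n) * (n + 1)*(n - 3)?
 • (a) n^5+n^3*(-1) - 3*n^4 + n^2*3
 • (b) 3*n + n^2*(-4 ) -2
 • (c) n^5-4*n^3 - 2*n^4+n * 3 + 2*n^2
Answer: c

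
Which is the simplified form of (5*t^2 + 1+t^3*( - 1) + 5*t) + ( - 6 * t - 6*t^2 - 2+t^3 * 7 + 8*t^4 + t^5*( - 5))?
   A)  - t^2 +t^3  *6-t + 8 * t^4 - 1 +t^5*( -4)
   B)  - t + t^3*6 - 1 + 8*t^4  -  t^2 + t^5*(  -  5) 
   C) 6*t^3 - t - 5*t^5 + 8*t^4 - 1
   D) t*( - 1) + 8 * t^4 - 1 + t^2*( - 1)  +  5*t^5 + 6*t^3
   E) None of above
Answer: B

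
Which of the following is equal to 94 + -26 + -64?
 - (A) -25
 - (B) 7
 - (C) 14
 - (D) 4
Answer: D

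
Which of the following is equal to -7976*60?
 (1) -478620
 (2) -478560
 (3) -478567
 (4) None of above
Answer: 2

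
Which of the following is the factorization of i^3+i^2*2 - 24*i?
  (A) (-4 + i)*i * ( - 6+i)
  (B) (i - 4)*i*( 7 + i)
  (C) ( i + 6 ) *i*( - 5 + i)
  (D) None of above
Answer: D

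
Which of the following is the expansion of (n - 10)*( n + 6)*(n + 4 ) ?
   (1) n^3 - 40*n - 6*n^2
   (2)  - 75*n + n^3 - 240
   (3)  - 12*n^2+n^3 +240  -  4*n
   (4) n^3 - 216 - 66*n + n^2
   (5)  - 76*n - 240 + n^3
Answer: 5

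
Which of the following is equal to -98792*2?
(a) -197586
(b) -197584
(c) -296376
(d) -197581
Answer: b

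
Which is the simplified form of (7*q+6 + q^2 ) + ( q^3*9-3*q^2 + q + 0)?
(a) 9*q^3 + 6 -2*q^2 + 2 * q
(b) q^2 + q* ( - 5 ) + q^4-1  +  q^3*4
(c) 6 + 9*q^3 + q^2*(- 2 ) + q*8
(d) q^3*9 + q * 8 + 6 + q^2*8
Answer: c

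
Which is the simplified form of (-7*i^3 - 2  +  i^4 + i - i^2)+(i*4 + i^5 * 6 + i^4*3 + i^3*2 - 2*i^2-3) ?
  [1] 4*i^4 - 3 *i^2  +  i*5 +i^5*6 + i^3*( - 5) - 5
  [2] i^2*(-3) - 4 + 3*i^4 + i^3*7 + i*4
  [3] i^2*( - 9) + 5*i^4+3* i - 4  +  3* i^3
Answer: 1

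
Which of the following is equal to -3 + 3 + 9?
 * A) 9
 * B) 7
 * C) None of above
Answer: A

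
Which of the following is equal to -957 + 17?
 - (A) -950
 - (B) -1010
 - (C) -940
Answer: C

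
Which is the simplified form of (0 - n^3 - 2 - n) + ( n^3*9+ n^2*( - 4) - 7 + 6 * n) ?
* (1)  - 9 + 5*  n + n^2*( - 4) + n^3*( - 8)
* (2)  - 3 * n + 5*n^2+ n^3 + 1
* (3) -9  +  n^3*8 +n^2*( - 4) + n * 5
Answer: 3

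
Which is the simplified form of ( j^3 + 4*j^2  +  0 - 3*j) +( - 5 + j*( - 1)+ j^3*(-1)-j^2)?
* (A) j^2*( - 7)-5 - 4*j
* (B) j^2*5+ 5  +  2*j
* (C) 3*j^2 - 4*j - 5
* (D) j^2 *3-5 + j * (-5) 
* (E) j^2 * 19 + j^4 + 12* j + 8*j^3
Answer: C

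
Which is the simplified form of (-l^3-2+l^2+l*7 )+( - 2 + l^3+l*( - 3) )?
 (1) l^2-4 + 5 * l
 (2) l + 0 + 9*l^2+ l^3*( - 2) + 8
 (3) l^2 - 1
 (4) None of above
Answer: 4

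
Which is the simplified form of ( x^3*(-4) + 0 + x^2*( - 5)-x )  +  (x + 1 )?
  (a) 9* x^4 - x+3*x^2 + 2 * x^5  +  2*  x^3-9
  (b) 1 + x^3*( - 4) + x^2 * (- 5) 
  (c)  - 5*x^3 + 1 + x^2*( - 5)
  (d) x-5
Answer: b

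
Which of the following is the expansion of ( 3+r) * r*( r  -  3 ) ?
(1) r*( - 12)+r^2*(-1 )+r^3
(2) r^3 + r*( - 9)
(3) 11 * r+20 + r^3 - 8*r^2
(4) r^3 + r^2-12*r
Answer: 2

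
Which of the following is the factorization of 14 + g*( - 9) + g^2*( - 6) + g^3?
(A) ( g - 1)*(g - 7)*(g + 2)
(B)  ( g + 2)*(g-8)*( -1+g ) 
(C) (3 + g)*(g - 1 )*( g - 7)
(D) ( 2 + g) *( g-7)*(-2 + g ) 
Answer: A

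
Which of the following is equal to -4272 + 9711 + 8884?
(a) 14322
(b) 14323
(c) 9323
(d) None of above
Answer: b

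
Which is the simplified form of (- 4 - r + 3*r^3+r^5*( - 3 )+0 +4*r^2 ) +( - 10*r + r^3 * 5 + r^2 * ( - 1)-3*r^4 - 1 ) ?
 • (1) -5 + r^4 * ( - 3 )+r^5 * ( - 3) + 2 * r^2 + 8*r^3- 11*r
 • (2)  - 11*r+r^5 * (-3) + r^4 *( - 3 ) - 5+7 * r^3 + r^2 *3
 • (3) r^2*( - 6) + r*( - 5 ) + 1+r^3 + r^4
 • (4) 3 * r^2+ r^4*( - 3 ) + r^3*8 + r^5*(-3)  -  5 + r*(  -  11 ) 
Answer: 4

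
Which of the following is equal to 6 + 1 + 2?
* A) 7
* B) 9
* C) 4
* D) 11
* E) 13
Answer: B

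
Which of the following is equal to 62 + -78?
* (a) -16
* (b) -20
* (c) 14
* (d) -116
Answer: a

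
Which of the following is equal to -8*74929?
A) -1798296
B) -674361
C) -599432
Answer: C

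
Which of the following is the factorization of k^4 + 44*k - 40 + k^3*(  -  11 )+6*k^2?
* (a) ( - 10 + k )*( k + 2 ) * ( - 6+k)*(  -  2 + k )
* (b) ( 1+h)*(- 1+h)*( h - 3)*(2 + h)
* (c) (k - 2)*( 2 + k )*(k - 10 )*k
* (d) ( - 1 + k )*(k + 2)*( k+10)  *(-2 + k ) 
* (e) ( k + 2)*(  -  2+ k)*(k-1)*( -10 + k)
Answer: e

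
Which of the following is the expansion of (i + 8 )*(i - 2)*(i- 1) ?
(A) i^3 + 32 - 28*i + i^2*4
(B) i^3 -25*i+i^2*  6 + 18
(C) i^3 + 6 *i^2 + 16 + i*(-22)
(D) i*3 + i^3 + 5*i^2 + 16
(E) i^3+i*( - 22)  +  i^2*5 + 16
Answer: E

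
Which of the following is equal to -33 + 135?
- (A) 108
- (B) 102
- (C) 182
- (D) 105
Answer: B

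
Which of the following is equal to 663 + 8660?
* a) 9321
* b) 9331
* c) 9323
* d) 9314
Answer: c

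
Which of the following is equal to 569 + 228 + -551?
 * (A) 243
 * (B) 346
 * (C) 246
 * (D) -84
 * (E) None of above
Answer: C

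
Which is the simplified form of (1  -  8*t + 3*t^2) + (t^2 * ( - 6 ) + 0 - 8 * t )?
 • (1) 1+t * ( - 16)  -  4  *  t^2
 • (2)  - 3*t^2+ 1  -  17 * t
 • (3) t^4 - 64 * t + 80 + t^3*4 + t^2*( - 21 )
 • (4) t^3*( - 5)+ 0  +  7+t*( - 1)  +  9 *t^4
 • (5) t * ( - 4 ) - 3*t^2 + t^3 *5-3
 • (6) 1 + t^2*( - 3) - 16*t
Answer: 6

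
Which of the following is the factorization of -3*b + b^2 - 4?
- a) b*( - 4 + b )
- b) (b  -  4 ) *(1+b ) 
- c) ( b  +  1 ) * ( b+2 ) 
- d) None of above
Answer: b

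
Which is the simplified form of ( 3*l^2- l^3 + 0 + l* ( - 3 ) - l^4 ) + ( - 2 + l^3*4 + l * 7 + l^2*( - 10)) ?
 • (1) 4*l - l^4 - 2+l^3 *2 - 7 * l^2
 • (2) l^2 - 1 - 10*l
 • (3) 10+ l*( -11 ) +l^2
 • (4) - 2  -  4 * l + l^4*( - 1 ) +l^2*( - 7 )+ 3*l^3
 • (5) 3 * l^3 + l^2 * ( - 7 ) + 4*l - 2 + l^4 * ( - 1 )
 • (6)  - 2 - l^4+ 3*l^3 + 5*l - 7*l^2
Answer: 5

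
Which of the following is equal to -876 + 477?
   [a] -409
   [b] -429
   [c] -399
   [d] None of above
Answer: c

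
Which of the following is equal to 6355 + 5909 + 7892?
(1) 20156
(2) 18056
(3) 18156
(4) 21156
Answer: 1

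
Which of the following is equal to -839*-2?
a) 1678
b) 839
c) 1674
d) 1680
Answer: a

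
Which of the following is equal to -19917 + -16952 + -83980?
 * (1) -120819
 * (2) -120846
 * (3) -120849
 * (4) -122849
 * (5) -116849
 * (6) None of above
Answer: 3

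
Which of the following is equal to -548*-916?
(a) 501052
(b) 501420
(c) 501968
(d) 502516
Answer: c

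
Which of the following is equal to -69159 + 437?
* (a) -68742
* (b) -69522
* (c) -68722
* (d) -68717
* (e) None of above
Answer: c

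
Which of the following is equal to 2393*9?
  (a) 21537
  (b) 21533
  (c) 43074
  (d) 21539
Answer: a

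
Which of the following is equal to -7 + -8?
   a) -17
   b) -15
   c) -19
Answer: b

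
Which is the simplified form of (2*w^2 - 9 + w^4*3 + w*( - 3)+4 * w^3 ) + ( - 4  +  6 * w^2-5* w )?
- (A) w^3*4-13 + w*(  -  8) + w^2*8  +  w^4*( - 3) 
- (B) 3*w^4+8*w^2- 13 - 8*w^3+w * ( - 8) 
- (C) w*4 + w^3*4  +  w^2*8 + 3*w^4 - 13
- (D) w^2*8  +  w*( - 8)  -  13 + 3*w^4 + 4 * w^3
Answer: D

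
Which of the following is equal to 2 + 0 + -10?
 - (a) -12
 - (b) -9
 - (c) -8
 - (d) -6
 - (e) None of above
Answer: c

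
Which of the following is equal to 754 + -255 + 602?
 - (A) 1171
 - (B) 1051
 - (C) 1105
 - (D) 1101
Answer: D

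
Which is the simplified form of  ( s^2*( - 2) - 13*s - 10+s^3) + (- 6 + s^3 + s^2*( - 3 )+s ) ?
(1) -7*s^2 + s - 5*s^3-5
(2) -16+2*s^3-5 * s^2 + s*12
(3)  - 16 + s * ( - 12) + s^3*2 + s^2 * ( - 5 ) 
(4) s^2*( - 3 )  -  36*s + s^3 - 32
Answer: 3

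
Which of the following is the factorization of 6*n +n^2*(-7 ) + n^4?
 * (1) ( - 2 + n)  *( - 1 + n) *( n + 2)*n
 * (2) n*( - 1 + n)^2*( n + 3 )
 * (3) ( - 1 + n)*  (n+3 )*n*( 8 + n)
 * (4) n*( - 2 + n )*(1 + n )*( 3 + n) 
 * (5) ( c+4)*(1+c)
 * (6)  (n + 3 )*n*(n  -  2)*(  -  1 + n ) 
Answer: 6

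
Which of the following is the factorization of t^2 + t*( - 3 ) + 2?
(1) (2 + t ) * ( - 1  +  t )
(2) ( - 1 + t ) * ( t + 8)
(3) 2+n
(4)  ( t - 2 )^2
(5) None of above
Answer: 5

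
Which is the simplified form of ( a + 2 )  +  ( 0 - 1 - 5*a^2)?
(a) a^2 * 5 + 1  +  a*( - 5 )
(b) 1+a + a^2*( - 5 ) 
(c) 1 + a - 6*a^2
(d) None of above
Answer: b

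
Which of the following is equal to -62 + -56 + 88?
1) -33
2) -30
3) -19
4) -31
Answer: 2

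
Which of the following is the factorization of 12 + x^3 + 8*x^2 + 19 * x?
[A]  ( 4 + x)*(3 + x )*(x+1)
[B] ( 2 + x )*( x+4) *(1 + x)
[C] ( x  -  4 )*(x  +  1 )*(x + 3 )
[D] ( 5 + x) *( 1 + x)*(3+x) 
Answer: A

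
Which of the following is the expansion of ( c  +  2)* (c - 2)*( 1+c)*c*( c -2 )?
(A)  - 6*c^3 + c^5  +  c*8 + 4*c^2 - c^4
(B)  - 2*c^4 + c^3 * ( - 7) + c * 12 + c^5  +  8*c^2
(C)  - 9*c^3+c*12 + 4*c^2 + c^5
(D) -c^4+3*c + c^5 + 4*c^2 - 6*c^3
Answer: A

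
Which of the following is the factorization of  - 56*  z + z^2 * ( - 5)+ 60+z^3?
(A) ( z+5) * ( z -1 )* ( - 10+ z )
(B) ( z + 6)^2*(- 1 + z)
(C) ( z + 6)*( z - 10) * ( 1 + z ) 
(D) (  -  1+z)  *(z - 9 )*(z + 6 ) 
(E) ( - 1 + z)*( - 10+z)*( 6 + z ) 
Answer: E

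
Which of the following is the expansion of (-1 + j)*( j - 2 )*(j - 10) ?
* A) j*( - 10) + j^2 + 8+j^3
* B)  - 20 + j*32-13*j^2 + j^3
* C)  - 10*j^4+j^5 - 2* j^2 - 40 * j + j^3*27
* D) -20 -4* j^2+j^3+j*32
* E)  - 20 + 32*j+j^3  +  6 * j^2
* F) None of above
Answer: B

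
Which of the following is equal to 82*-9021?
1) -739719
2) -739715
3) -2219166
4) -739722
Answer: 4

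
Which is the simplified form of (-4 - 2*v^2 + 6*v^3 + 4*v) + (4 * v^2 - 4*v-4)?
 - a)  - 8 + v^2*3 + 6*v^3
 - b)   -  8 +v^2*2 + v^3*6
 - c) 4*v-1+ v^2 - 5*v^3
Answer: b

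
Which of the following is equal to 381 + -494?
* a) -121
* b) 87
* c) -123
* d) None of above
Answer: d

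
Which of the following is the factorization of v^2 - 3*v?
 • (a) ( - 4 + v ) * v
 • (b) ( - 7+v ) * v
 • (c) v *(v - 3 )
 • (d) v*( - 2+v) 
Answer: c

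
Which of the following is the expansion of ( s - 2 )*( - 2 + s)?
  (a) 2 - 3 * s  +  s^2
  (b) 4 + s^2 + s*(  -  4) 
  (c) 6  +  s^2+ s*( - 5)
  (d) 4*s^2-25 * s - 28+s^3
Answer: b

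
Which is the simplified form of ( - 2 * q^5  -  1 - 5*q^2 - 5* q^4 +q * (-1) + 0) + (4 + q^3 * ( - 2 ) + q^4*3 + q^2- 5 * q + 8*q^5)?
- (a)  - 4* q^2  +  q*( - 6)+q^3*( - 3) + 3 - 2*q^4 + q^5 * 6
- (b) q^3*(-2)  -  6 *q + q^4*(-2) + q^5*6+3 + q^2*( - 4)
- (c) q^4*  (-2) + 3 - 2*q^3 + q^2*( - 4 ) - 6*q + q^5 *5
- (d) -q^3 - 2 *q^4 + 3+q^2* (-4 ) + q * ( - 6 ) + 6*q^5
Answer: b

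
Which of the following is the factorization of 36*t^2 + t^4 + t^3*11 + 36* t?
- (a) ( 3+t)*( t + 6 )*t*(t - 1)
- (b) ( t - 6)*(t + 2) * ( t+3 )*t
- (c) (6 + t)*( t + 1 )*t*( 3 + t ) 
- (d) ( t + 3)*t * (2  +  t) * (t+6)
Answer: d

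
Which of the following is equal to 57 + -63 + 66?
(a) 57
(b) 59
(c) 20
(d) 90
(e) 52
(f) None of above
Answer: f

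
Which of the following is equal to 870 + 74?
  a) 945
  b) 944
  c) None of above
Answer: b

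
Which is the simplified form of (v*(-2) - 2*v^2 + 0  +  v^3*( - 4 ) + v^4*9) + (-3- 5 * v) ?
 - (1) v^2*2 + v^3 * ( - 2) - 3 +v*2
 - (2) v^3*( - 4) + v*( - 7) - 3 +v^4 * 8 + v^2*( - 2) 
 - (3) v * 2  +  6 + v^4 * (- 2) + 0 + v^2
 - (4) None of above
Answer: 4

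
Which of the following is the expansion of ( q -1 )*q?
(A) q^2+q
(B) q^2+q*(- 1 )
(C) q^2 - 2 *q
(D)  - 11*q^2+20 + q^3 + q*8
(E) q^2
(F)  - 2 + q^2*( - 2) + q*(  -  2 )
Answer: B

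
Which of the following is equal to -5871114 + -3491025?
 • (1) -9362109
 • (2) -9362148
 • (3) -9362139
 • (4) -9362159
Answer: 3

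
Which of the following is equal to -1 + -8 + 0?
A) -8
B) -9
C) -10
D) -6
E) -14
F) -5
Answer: B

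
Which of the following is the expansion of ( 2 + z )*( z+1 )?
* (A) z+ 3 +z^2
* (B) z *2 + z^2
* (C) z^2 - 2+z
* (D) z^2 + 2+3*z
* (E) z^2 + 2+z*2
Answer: D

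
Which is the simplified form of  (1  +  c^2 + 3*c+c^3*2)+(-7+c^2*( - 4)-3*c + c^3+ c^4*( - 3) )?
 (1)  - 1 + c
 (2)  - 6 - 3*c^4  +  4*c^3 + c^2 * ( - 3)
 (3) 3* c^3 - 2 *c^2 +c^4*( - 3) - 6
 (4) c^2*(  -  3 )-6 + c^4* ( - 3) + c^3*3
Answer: 4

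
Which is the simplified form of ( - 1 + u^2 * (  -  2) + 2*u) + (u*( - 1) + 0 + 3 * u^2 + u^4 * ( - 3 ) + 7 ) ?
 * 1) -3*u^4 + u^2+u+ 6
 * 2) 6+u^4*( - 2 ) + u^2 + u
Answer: 1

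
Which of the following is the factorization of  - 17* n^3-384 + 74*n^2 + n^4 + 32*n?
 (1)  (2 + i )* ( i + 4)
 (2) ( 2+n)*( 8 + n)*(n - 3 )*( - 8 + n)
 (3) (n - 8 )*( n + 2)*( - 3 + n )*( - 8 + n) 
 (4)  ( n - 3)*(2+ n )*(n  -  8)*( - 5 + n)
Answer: 3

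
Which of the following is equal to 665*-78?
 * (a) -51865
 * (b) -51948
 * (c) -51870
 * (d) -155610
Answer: c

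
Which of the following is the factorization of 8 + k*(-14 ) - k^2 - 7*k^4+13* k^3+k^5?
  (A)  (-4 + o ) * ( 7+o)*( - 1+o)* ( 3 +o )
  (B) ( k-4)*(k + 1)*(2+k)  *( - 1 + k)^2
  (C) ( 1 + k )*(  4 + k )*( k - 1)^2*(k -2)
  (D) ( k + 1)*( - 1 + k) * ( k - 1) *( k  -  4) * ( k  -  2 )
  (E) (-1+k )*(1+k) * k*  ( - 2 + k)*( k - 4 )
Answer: D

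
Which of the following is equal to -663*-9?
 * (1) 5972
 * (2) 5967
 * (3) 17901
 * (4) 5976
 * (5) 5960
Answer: 2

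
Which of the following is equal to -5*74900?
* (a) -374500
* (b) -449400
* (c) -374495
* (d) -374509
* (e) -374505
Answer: a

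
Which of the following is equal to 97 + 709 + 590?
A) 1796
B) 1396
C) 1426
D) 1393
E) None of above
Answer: B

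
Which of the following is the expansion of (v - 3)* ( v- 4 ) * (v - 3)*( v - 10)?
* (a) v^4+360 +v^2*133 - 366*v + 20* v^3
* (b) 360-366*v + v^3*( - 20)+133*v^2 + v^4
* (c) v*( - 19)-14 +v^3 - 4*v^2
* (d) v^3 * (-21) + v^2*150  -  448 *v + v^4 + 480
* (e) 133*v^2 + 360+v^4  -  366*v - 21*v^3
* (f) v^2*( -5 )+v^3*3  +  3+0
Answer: b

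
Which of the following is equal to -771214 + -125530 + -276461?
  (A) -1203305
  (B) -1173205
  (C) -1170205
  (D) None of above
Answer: B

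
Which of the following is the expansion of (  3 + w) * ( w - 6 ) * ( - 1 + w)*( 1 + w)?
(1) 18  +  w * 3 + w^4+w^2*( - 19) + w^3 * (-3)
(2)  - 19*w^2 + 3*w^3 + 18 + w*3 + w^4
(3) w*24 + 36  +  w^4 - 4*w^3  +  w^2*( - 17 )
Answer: 1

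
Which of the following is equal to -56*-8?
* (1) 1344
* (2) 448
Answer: 2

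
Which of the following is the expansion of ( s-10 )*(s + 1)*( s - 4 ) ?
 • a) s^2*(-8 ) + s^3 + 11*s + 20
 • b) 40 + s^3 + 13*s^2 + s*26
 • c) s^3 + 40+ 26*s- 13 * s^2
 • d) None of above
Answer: c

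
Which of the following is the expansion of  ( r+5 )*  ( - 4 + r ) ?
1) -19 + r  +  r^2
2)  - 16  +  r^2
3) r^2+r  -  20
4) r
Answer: 3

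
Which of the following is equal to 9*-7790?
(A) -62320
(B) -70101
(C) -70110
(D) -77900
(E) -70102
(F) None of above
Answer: C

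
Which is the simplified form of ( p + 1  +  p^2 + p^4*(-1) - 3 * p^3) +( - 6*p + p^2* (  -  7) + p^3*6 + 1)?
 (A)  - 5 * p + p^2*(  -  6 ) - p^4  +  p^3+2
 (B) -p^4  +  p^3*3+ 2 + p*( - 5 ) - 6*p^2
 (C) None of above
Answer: B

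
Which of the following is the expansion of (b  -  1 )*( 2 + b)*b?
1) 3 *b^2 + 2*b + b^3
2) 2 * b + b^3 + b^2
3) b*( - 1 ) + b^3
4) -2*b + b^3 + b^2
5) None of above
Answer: 4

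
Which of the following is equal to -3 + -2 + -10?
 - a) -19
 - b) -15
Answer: b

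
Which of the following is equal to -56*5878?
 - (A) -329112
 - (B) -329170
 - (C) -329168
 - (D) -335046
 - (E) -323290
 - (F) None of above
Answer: C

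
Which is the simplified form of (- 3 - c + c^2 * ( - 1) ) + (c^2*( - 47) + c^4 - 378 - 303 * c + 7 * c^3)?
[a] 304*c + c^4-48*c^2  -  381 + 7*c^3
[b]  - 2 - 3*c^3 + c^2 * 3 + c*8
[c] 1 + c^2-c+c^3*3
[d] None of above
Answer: d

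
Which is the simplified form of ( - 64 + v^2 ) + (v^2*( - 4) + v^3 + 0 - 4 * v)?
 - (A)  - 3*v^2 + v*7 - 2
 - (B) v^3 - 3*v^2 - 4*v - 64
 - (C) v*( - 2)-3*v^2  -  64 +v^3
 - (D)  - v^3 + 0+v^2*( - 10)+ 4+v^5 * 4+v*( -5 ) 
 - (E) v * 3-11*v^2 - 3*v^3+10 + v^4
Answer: B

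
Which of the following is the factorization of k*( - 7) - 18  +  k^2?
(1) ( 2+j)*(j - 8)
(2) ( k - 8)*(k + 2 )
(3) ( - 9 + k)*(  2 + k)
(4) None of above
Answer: 3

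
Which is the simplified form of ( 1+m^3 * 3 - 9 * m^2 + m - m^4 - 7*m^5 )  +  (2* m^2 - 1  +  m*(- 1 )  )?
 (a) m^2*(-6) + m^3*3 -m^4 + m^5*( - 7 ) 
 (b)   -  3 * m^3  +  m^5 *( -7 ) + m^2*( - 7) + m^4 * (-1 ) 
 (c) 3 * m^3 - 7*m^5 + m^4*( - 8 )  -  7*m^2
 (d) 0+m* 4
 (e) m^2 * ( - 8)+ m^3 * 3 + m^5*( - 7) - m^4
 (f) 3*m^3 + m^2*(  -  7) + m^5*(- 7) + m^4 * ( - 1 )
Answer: f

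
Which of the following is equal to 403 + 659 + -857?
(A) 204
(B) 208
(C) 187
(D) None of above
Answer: D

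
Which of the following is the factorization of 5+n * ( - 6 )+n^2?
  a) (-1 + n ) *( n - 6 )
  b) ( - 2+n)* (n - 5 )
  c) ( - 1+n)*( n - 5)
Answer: c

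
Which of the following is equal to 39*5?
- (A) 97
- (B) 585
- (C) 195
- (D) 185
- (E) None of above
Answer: C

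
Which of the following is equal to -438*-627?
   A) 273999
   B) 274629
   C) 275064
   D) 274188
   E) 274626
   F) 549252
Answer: E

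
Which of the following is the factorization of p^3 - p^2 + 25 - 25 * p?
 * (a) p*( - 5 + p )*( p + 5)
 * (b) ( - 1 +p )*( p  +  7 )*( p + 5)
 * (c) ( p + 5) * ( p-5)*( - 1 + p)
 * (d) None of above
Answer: c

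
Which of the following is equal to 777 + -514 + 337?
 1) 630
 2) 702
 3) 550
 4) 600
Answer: 4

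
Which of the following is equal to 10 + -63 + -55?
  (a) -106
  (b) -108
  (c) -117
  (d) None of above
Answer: b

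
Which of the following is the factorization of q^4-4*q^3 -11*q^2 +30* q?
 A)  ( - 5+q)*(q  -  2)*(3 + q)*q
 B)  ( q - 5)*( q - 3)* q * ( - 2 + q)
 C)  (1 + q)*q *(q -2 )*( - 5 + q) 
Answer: A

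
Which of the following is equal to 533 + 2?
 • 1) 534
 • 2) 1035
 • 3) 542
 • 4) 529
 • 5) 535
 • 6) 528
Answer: 5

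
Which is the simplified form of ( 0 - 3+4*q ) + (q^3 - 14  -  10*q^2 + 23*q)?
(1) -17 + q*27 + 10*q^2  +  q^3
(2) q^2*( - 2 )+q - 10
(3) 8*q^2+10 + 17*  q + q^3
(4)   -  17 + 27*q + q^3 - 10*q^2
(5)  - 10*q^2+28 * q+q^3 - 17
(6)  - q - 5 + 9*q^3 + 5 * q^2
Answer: 4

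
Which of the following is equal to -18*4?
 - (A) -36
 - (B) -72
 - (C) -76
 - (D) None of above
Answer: B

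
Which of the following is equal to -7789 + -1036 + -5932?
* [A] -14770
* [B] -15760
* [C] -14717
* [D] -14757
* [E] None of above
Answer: D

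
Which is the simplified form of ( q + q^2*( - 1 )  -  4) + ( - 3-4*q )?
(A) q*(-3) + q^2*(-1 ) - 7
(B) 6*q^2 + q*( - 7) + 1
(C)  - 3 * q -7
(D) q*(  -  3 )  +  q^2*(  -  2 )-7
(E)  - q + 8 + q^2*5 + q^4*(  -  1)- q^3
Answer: A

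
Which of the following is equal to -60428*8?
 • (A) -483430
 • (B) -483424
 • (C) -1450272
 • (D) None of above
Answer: B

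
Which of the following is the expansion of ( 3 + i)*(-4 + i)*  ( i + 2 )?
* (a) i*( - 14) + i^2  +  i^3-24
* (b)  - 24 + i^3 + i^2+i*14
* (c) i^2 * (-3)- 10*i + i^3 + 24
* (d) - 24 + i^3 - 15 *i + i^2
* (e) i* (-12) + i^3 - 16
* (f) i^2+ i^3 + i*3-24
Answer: a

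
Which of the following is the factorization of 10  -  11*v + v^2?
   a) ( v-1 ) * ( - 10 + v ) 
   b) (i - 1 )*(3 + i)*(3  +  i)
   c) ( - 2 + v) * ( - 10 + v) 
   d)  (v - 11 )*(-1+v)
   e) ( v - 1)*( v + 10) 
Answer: a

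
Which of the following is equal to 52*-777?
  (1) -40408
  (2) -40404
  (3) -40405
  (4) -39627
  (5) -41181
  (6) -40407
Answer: 2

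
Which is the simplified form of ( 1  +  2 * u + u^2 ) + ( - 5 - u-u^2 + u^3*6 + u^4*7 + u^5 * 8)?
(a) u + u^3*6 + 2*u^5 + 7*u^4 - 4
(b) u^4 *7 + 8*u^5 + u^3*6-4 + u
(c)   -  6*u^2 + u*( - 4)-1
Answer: b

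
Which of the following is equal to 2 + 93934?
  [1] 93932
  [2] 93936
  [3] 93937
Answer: 2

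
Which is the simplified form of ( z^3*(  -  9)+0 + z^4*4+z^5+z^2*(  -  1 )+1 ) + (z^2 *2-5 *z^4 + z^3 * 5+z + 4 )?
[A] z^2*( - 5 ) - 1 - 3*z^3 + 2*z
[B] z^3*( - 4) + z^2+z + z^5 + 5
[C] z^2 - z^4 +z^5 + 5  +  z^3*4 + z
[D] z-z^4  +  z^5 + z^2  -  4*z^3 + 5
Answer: D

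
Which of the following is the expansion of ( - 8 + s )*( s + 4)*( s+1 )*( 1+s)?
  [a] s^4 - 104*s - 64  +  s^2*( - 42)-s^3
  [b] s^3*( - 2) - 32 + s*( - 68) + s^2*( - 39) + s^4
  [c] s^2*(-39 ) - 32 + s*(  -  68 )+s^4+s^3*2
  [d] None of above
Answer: b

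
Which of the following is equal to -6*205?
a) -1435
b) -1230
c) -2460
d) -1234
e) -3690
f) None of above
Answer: b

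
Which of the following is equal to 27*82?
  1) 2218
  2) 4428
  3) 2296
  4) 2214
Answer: 4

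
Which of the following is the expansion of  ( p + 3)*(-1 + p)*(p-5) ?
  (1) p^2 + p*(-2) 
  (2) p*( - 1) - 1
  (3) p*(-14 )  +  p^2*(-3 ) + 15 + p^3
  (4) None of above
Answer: 4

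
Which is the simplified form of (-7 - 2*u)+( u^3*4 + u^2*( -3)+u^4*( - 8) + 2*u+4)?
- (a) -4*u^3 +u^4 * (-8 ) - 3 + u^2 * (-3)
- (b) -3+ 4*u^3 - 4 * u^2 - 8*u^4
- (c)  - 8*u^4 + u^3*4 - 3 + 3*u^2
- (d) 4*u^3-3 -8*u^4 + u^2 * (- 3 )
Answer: d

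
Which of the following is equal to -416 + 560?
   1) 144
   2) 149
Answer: 1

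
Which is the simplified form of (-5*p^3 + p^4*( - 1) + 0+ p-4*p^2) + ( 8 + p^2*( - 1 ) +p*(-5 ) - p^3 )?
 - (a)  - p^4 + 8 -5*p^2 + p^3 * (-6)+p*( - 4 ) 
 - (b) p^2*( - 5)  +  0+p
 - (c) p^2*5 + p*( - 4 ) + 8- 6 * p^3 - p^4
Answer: a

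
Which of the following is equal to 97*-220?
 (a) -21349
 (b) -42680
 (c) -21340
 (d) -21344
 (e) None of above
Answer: c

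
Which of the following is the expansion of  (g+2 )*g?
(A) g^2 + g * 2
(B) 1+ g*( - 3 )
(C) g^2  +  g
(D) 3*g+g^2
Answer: A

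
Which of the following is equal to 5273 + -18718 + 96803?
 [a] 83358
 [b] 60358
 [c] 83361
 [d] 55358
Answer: a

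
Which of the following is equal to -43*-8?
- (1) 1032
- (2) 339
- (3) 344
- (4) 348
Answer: 3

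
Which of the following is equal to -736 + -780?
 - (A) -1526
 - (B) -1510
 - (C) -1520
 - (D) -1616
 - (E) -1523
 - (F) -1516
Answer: F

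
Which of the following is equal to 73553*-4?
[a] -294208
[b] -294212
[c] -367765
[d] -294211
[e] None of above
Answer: b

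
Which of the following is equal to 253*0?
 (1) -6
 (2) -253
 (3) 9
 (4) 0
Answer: 4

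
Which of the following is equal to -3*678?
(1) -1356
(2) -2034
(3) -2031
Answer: 2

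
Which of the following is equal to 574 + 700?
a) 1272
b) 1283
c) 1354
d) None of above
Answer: d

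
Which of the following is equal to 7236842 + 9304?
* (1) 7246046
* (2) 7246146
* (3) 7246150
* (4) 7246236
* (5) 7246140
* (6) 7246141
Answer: 2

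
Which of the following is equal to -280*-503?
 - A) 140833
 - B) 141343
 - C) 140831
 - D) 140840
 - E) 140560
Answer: D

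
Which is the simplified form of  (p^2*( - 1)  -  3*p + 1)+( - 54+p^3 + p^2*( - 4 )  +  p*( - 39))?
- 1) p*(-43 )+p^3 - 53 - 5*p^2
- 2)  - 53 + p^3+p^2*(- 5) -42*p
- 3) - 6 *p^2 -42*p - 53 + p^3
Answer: 2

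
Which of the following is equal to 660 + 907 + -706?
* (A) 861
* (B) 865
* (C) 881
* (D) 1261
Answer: A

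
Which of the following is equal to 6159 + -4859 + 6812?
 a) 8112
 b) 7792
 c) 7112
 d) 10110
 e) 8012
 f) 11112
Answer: a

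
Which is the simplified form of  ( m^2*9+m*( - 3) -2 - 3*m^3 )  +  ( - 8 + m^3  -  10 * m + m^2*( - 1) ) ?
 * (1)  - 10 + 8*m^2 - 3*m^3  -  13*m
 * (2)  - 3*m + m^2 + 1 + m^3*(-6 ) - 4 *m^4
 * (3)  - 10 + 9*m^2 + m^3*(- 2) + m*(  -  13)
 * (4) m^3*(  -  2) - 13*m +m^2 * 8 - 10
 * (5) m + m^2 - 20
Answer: 4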